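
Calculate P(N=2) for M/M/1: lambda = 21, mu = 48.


rho = 21/48; P(n) = (1-rho)*rho^n = (1-21/48)*(21/48)^2 = 0.1077

0.1077


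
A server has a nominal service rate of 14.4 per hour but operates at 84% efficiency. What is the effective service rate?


Effective rate = mu * efficiency = 14.4 * 0.84 = 12.1 per hour

12.1 per hour


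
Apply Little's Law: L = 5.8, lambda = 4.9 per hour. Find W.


W = L / lambda = 5.8 / 4.9 = 1.1837 hours

1.1837 hours


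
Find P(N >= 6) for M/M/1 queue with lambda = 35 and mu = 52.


P(N >= 6) = rho^6 = (35/52)^6 = 0.093

0.093


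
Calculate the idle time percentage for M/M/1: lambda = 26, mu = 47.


Idle fraction = (1 - rho) * 100 = (1 - 26/47) * 100 = 44.7%

44.7%


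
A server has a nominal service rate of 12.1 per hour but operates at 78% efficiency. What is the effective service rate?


Effective rate = mu * efficiency = 12.1 * 0.78 = 9.44 per hour

9.44 per hour


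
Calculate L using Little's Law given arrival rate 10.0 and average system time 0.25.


L = lambda * W = 10.0 * 0.25 = 2.5

2.5


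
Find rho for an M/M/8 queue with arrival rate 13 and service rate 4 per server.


rho = lambda/(c*mu) = 13/(8*4) = 0.4063

0.4063


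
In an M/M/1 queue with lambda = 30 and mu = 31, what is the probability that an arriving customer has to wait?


P(wait) = rho = lambda/mu = 30/31 = 0.9677

0.9677


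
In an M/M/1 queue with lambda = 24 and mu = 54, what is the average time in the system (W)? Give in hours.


W = 1/(mu - lambda) = 1/(54 - 24) = 0.0333 hours

0.0333 hours


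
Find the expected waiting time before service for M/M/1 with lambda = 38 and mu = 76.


rho = 38/76; Wq = rho/(mu - lambda) = 0.0132 hours

0.0132 hours


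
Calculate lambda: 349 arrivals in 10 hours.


lambda = total arrivals / time = 349 / 10 = 34.9 per hour

34.9 per hour


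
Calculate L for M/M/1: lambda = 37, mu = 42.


rho = 37/42; L = rho/(1-rho) = 7.4

7.4


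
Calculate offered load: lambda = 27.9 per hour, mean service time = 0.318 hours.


Offered load a = lambda * E[S] = 27.9 * 0.318 = 8.87 Erlangs

8.87 Erlangs


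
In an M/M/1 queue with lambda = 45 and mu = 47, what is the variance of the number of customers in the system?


rho = 45/47; Var(N) = rho/(1-rho)^2 = 528.75

528.75


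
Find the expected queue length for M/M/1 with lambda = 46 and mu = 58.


rho = 46/58; Lq = rho^2/(1-rho) = 3.04

3.04


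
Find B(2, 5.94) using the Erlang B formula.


B(N,A) = (A^N/N!) / sum(A^k/k!, k=0..N) with N=2, A=5.94 = 0.7177

0.7177


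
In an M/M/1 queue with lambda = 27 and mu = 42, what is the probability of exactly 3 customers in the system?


rho = 27/42; P(n) = (1-rho)*rho^n = (1-27/42)*(27/42)^3 = 0.0949

0.0949


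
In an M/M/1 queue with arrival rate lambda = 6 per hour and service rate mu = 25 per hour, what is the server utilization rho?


rho = lambda/mu = 6/25 = 0.24

0.24


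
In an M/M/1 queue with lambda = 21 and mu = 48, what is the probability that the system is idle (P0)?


P0 = 1 - rho = 1 - 21/48 = 0.5625

0.5625


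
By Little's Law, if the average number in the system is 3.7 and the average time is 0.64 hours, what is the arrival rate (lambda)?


lambda = L / W = 3.7 / 0.64 = 5.78 per hour

5.78 per hour


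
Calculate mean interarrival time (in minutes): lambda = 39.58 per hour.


Mean interarrival time = 60/lambda = 60/39.58 = 1.52 minutes

1.52 minutes


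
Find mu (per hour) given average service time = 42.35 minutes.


mu = 60 / avg_service_time = 60 / 42.35 = 1.42 per hour

1.42 per hour


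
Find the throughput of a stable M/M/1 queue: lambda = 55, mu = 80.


For a stable queue (lambda < mu), throughput = lambda = 55 per hour

55 per hour


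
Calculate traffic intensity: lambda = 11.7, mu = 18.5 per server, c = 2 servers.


rho = lambda / (c * mu) = 11.7 / (2 * 18.5) = 0.3162

0.3162


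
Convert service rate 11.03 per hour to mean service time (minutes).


Mean service time = 60/mu = 60/11.03 = 5.44 minutes

5.44 minutes


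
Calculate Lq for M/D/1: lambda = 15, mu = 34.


M/D/1: Lq = rho^2 / (2*(1-rho)) where rho = 15/34; Lq = 0.17

0.17


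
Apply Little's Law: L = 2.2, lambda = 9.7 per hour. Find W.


W = L / lambda = 2.2 / 9.7 = 0.2268 hours

0.2268 hours


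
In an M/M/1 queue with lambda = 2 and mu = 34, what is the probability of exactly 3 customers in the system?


rho = 2/34; P(n) = (1-rho)*rho^n = (1-2/34)*(2/34)^3 = 0.0002

0.0002


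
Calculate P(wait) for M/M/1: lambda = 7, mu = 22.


P(wait) = rho = lambda/mu = 7/22 = 0.3182

0.3182


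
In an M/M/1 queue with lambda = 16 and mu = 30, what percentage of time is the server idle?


Idle fraction = (1 - rho) * 100 = (1 - 16/30) * 100 = 46.7%

46.7%


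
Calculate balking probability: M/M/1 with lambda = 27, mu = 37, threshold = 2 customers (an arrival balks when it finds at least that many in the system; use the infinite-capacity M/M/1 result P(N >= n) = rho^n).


P(N >= 2) = rho^2 = (27/37)^2 = 0.5325

0.5325


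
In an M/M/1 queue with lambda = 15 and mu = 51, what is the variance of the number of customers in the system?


rho = 15/51; Var(N) = rho/(1-rho)^2 = 0.59

0.59


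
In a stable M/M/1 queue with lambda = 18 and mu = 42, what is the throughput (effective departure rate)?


For a stable queue (lambda < mu), throughput = lambda = 18 per hour

18 per hour


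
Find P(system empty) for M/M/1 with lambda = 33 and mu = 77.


P0 = 1 - rho = 1 - 33/77 = 0.5714

0.5714


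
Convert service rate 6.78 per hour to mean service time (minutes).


Mean service time = 60/mu = 60/6.78 = 8.85 minutes

8.85 minutes


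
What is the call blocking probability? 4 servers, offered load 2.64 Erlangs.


B(N,A) = (A^N/N!) / sum(A^k/k!, k=0..N) with N=4, A=2.64 = 0.1657

0.1657


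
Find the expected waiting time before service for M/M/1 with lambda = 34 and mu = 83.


rho = 34/83; Wq = rho/(mu - lambda) = 0.0084 hours

0.0084 hours


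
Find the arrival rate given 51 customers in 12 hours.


lambda = total arrivals / time = 51 / 12 = 4.25 per hour

4.25 per hour


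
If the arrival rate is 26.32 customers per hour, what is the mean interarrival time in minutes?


Mean interarrival time = 60/lambda = 60/26.32 = 2.28 minutes

2.28 minutes


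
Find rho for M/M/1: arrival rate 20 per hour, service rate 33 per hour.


rho = lambda/mu = 20/33 = 0.6061

0.6061


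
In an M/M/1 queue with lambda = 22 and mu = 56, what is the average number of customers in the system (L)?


rho = 22/56; L = rho/(1-rho) = 0.65

0.65


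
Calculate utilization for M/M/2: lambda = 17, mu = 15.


rho = lambda/(c*mu) = 17/(2*15) = 0.5667

0.5667


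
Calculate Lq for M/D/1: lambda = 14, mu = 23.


M/D/1: Lq = rho^2 / (2*(1-rho)) where rho = 14/23; Lq = 0.47

0.47


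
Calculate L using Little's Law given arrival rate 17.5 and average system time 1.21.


L = lambda * W = 17.5 * 1.21 = 21.18

21.18


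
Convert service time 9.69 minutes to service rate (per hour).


mu = 60 / avg_service_time = 60 / 9.69 = 6.19 per hour

6.19 per hour


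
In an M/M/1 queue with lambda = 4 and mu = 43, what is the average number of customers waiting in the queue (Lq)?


rho = 4/43; Lq = rho^2/(1-rho) = 0.01

0.01


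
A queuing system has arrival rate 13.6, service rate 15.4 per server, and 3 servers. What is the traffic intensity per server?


rho = lambda / (c * mu) = 13.6 / (3 * 15.4) = 0.2944

0.2944


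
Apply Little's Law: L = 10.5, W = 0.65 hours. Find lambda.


lambda = L / W = 10.5 / 0.65 = 16.15 per hour

16.15 per hour


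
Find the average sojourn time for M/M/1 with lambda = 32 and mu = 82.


W = 1/(mu - lambda) = 1/(82 - 32) = 0.02 hours

0.02 hours


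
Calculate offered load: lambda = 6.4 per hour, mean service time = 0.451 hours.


Offered load a = lambda * E[S] = 6.4 * 0.451 = 2.89 Erlangs

2.89 Erlangs


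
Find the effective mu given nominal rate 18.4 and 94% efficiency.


Effective rate = mu * efficiency = 18.4 * 0.94 = 17.3 per hour

17.3 per hour


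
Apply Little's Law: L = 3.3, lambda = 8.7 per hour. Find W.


W = L / lambda = 3.3 / 8.7 = 0.3793 hours

0.3793 hours


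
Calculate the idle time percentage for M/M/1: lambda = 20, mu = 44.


Idle fraction = (1 - rho) * 100 = (1 - 20/44) * 100 = 54.5%

54.5%


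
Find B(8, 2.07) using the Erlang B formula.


B(N,A) = (A^N/N!) / sum(A^k/k!, k=0..N) with N=8, A=2.07 = 0.0011

0.0011


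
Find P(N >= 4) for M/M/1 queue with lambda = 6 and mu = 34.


P(N >= 4) = rho^4 = (6/34)^4 = 0.001

0.001


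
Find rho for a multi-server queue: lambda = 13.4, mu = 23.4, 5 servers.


rho = lambda / (c * mu) = 13.4 / (5 * 23.4) = 0.1145

0.1145


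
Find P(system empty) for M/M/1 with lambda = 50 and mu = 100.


P0 = 1 - rho = 1 - 50/100 = 0.5

0.5


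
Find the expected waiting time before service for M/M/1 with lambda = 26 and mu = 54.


rho = 26/54; Wq = rho/(mu - lambda) = 0.0172 hours

0.0172 hours


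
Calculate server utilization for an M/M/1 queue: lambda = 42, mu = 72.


rho = lambda/mu = 42/72 = 0.5833

0.5833


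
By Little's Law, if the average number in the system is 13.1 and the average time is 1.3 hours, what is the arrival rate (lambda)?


lambda = L / W = 13.1 / 1.3 = 10.08 per hour

10.08 per hour


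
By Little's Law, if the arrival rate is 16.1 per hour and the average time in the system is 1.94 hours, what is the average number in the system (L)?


L = lambda * W = 16.1 * 1.94 = 31.23

31.23


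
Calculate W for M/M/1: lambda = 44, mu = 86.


W = 1/(mu - lambda) = 1/(86 - 44) = 0.0238 hours

0.0238 hours


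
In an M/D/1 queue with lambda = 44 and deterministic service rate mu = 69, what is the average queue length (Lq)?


M/D/1: Lq = rho^2 / (2*(1-rho)) where rho = 44/69; Lq = 0.56

0.56


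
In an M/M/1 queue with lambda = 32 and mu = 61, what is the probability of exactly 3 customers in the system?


rho = 32/61; P(n) = (1-rho)*rho^n = (1-32/61)*(32/61)^3 = 0.0686

0.0686


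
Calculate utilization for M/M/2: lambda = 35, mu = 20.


rho = lambda/(c*mu) = 35/(2*20) = 0.875

0.875


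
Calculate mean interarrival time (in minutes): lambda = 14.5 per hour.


Mean interarrival time = 60/lambda = 60/14.5 = 4.14 minutes

4.14 minutes


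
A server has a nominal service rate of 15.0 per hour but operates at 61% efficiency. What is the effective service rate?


Effective rate = mu * efficiency = 15.0 * 0.61 = 9.15 per hour

9.15 per hour


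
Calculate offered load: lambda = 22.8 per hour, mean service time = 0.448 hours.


Offered load a = lambda * E[S] = 22.8 * 0.448 = 10.21 Erlangs

10.21 Erlangs


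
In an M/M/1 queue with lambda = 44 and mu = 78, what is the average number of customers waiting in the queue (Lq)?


rho = 44/78; Lq = rho^2/(1-rho) = 0.73

0.73


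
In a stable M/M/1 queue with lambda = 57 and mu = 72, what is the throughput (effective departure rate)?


For a stable queue (lambda < mu), throughput = lambda = 57 per hour

57 per hour


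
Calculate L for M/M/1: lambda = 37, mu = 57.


rho = 37/57; L = rho/(1-rho) = 1.85

1.85


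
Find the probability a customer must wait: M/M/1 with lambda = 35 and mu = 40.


P(wait) = rho = lambda/mu = 35/40 = 0.875

0.875


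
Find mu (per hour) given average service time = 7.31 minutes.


mu = 60 / avg_service_time = 60 / 7.31 = 8.21 per hour

8.21 per hour


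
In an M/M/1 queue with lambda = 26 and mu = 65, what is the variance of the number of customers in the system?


rho = 26/65; Var(N) = rho/(1-rho)^2 = 1.11

1.11


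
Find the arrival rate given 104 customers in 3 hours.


lambda = total arrivals / time = 104 / 3 = 34.67 per hour

34.67 per hour


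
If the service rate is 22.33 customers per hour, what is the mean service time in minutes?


Mean service time = 60/mu = 60/22.33 = 2.69 minutes

2.69 minutes


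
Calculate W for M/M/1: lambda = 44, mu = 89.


W = 1/(mu - lambda) = 1/(89 - 44) = 0.0222 hours

0.0222 hours


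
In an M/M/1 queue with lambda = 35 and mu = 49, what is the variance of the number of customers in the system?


rho = 35/49; Var(N) = rho/(1-rho)^2 = 8.75

8.75


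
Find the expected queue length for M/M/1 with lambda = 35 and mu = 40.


rho = 35/40; Lq = rho^2/(1-rho) = 6.13

6.13


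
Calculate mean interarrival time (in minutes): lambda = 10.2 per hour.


Mean interarrival time = 60/lambda = 60/10.2 = 5.88 minutes

5.88 minutes


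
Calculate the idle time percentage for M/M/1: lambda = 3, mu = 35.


Idle fraction = (1 - rho) * 100 = (1 - 3/35) * 100 = 91.4%

91.4%


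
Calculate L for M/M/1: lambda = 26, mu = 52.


rho = 26/52; L = rho/(1-rho) = 1.0

1.0


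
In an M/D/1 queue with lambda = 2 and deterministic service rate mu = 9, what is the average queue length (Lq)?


M/D/1: Lq = rho^2 / (2*(1-rho)) where rho = 2/9; Lq = 0.03

0.03


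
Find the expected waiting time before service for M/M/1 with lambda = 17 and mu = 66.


rho = 17/66; Wq = rho/(mu - lambda) = 0.0053 hours

0.0053 hours


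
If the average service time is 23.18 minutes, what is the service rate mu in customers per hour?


mu = 60 / avg_service_time = 60 / 23.18 = 2.59 per hour

2.59 per hour


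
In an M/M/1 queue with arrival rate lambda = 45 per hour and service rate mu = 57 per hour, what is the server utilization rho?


rho = lambda/mu = 45/57 = 0.7895

0.7895


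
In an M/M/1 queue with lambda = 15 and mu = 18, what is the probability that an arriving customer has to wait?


P(wait) = rho = lambda/mu = 15/18 = 0.8333

0.8333


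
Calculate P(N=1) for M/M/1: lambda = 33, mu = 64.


rho = 33/64; P(n) = (1-rho)*rho^n = (1-33/64)*(33/64)^1 = 0.2498

0.2498


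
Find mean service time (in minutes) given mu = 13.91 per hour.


Mean service time = 60/mu = 60/13.91 = 4.31 minutes

4.31 minutes


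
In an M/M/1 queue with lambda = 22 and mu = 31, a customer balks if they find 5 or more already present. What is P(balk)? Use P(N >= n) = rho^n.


P(N >= 5) = rho^5 = (22/31)^5 = 0.18

0.18


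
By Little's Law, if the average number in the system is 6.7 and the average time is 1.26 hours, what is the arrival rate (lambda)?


lambda = L / W = 6.7 / 1.26 = 5.32 per hour

5.32 per hour


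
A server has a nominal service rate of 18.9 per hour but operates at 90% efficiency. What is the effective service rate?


Effective rate = mu * efficiency = 18.9 * 0.9 = 17.01 per hour

17.01 per hour


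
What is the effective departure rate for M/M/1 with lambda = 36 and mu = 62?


For a stable queue (lambda < mu), throughput = lambda = 36 per hour

36 per hour


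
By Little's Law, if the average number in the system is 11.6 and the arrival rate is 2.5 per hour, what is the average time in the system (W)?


W = L / lambda = 11.6 / 2.5 = 4.64 hours

4.64 hours


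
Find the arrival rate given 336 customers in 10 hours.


lambda = total arrivals / time = 336 / 10 = 33.6 per hour

33.6 per hour


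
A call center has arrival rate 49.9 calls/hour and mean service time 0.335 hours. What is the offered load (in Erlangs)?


Offered load a = lambda * E[S] = 49.9 * 0.335 = 16.72 Erlangs

16.72 Erlangs


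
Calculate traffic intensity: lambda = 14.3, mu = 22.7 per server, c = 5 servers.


rho = lambda / (c * mu) = 14.3 / (5 * 22.7) = 0.126

0.126


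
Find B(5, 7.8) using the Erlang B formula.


B(N,A) = (A^N/N!) / sum(A^k/k!, k=0..N) with N=5, A=7.8 = 0.4689

0.4689


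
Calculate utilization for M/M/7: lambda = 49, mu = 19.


rho = lambda/(c*mu) = 49/(7*19) = 0.3684

0.3684


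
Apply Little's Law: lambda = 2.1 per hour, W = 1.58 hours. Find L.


L = lambda * W = 2.1 * 1.58 = 3.32

3.32


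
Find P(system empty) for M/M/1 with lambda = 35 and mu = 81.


P0 = 1 - rho = 1 - 35/81 = 0.5679

0.5679


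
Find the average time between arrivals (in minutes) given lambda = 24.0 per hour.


Mean interarrival time = 60/lambda = 60/24.0 = 2.5 minutes

2.5 minutes


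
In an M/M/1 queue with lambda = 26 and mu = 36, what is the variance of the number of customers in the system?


rho = 26/36; Var(N) = rho/(1-rho)^2 = 9.36

9.36


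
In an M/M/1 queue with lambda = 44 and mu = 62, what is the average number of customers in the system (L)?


rho = 44/62; L = rho/(1-rho) = 2.44

2.44


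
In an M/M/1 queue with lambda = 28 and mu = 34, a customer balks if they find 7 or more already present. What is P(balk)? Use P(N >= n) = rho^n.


P(N >= 7) = rho^7 = (28/34)^7 = 0.2569

0.2569


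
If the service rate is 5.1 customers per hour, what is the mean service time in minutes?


Mean service time = 60/mu = 60/5.1 = 11.76 minutes

11.76 minutes


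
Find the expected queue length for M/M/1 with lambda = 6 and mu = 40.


rho = 6/40; Lq = rho^2/(1-rho) = 0.03

0.03


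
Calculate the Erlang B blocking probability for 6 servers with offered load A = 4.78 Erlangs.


B(N,A) = (A^N/N!) / sum(A^k/k!, k=0..N) with N=6, A=4.78 = 0.1753

0.1753


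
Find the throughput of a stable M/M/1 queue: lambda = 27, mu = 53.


For a stable queue (lambda < mu), throughput = lambda = 27 per hour

27 per hour


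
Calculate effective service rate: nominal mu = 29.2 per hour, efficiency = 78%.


Effective rate = mu * efficiency = 29.2 * 0.78 = 22.78 per hour

22.78 per hour


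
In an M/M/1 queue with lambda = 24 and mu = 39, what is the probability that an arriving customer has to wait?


P(wait) = rho = lambda/mu = 24/39 = 0.6154

0.6154


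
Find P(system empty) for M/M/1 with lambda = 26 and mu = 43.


P0 = 1 - rho = 1 - 26/43 = 0.3953

0.3953


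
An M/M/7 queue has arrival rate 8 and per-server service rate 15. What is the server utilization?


rho = lambda/(c*mu) = 8/(7*15) = 0.0762

0.0762


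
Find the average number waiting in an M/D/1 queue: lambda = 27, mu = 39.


M/D/1: Lq = rho^2 / (2*(1-rho)) where rho = 27/39; Lq = 0.78

0.78


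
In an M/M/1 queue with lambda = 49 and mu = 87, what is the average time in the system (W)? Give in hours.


W = 1/(mu - lambda) = 1/(87 - 49) = 0.0263 hours

0.0263 hours


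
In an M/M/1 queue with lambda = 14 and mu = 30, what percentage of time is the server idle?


Idle fraction = (1 - rho) * 100 = (1 - 14/30) * 100 = 53.3%

53.3%


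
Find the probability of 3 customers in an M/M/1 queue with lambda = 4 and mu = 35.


rho = 4/35; P(n) = (1-rho)*rho^n = (1-4/35)*(4/35)^3 = 0.0013

0.0013


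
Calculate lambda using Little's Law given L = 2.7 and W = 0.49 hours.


lambda = L / W = 2.7 / 0.49 = 5.51 per hour

5.51 per hour


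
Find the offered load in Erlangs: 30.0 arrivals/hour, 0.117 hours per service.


Offered load a = lambda * E[S] = 30.0 * 0.117 = 3.51 Erlangs

3.51 Erlangs


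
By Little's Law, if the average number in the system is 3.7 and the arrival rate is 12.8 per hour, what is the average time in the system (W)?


W = L / lambda = 3.7 / 12.8 = 0.2891 hours

0.2891 hours


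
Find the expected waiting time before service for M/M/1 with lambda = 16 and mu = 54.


rho = 16/54; Wq = rho/(mu - lambda) = 0.0078 hours

0.0078 hours


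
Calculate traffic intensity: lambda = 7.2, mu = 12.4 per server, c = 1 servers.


rho = lambda / (c * mu) = 7.2 / (1 * 12.4) = 0.5806

0.5806


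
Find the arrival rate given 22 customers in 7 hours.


lambda = total arrivals / time = 22 / 7 = 3.14 per hour

3.14 per hour


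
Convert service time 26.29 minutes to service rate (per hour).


mu = 60 / avg_service_time = 60 / 26.29 = 2.28 per hour

2.28 per hour


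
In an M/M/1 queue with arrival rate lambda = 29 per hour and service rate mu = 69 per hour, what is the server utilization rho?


rho = lambda/mu = 29/69 = 0.4203

0.4203


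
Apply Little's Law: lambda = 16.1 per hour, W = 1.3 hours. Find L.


L = lambda * W = 16.1 * 1.3 = 20.93

20.93


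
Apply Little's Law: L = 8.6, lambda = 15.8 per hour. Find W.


W = L / lambda = 8.6 / 15.8 = 0.5443 hours

0.5443 hours


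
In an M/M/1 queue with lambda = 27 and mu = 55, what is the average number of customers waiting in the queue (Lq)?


rho = 27/55; Lq = rho^2/(1-rho) = 0.47

0.47


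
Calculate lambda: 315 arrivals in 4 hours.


lambda = total arrivals / time = 315 / 4 = 78.75 per hour

78.75 per hour


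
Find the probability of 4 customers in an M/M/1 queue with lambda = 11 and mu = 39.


rho = 11/39; P(n) = (1-rho)*rho^n = (1-11/39)*(11/39)^4 = 0.0045

0.0045


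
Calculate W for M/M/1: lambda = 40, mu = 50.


W = 1/(mu - lambda) = 1/(50 - 40) = 0.1 hours

0.1 hours


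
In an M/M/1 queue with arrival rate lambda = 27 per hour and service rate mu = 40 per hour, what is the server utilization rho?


rho = lambda/mu = 27/40 = 0.675

0.675


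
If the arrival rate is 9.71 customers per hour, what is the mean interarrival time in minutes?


Mean interarrival time = 60/lambda = 60/9.71 = 6.18 minutes

6.18 minutes


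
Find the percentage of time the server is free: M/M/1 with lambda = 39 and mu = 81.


Idle fraction = (1 - rho) * 100 = (1 - 39/81) * 100 = 51.9%

51.9%


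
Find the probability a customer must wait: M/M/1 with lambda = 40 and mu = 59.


P(wait) = rho = lambda/mu = 40/59 = 0.678

0.678


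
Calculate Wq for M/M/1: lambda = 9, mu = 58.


rho = 9/58; Wq = rho/(mu - lambda) = 0.0032 hours

0.0032 hours


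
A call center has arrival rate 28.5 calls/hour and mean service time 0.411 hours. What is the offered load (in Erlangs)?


Offered load a = lambda * E[S] = 28.5 * 0.411 = 11.71 Erlangs

11.71 Erlangs


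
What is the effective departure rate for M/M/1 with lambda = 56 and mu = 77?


For a stable queue (lambda < mu), throughput = lambda = 56 per hour

56 per hour


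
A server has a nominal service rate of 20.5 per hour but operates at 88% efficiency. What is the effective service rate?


Effective rate = mu * efficiency = 20.5 * 0.88 = 18.04 per hour

18.04 per hour


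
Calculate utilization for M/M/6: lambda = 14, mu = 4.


rho = lambda/(c*mu) = 14/(6*4) = 0.5833

0.5833


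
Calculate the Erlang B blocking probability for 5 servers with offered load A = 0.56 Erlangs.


B(N,A) = (A^N/N!) / sum(A^k/k!, k=0..N) with N=5, A=0.56 = 0.0003

0.0003


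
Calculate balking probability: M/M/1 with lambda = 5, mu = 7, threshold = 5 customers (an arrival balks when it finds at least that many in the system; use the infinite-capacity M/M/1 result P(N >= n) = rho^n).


P(N >= 5) = rho^5 = (5/7)^5 = 0.1859

0.1859


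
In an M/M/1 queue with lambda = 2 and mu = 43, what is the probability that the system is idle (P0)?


P0 = 1 - rho = 1 - 2/43 = 0.9535

0.9535


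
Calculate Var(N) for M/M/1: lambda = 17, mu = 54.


rho = 17/54; Var(N) = rho/(1-rho)^2 = 0.67

0.67


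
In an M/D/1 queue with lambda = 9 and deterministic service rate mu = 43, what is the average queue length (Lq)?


M/D/1: Lq = rho^2 / (2*(1-rho)) where rho = 9/43; Lq = 0.03

0.03


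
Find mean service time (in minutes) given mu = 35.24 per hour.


Mean service time = 60/mu = 60/35.24 = 1.7 minutes

1.7 minutes


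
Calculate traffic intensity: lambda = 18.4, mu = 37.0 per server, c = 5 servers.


rho = lambda / (c * mu) = 18.4 / (5 * 37.0) = 0.0995

0.0995


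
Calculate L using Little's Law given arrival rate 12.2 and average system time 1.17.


L = lambda * W = 12.2 * 1.17 = 14.27

14.27


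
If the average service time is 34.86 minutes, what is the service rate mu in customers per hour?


mu = 60 / avg_service_time = 60 / 34.86 = 1.72 per hour

1.72 per hour


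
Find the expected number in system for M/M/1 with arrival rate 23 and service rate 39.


rho = 23/39; L = rho/(1-rho) = 1.44

1.44


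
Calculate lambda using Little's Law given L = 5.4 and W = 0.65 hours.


lambda = L / W = 5.4 / 0.65 = 8.31 per hour

8.31 per hour


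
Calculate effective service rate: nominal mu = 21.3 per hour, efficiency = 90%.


Effective rate = mu * efficiency = 21.3 * 0.9 = 19.17 per hour

19.17 per hour


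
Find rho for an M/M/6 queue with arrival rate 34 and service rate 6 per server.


rho = lambda/(c*mu) = 34/(6*6) = 0.9444

0.9444


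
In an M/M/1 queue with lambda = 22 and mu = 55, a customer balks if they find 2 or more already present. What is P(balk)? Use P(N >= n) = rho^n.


P(N >= 2) = rho^2 = (22/55)^2 = 0.16

0.16


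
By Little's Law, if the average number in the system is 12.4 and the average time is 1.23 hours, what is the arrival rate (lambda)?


lambda = L / W = 12.4 / 1.23 = 10.08 per hour

10.08 per hour


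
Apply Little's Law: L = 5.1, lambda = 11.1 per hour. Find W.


W = L / lambda = 5.1 / 11.1 = 0.4595 hours

0.4595 hours


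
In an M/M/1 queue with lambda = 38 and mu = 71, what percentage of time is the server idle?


Idle fraction = (1 - rho) * 100 = (1 - 38/71) * 100 = 46.5%

46.5%


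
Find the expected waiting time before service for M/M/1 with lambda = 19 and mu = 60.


rho = 19/60; Wq = rho/(mu - lambda) = 0.0077 hours

0.0077 hours


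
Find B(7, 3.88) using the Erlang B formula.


B(N,A) = (A^N/N!) / sum(A^k/k!, k=0..N) with N=7, A=3.88 = 0.0568

0.0568


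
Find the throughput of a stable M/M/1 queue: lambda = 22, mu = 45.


For a stable queue (lambda < mu), throughput = lambda = 22 per hour

22 per hour


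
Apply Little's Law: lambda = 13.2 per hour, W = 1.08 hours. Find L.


L = lambda * W = 13.2 * 1.08 = 14.26

14.26


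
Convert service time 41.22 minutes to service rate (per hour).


mu = 60 / avg_service_time = 60 / 41.22 = 1.46 per hour

1.46 per hour


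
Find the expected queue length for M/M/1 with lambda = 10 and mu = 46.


rho = 10/46; Lq = rho^2/(1-rho) = 0.06

0.06


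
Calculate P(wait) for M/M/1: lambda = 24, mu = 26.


P(wait) = rho = lambda/mu = 24/26 = 0.9231

0.9231


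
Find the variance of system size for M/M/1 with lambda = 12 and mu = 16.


rho = 12/16; Var(N) = rho/(1-rho)^2 = 12.0

12.0


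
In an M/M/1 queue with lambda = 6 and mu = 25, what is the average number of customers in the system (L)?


rho = 6/25; L = rho/(1-rho) = 0.32

0.32


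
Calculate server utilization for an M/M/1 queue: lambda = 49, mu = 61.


rho = lambda/mu = 49/61 = 0.8033

0.8033


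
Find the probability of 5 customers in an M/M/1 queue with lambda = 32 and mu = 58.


rho = 32/58; P(n) = (1-rho)*rho^n = (1-32/58)*(32/58)^5 = 0.0229

0.0229


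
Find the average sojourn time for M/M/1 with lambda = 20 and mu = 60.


W = 1/(mu - lambda) = 1/(60 - 20) = 0.025 hours

0.025 hours


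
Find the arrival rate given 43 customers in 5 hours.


lambda = total arrivals / time = 43 / 5 = 8.6 per hour

8.6 per hour


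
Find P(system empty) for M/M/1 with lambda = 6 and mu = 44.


P0 = 1 - rho = 1 - 6/44 = 0.8636

0.8636


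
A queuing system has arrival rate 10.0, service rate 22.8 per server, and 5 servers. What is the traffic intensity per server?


rho = lambda / (c * mu) = 10.0 / (5 * 22.8) = 0.0877

0.0877


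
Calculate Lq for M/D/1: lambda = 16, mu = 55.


M/D/1: Lq = rho^2 / (2*(1-rho)) where rho = 16/55; Lq = 0.06

0.06


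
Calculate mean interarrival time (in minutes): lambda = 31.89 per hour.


Mean interarrival time = 60/lambda = 60/31.89 = 1.88 minutes

1.88 minutes


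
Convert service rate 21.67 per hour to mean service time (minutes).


Mean service time = 60/mu = 60/21.67 = 2.77 minutes

2.77 minutes


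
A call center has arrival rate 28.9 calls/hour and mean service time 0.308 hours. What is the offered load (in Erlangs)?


Offered load a = lambda * E[S] = 28.9 * 0.308 = 8.9 Erlangs

8.9 Erlangs


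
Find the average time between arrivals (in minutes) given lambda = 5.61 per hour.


Mean interarrival time = 60/lambda = 60/5.61 = 10.7 minutes

10.7 minutes


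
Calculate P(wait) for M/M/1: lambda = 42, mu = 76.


P(wait) = rho = lambda/mu = 42/76 = 0.5526

0.5526


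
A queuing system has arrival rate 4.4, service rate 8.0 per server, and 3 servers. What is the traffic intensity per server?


rho = lambda / (c * mu) = 4.4 / (3 * 8.0) = 0.1833

0.1833


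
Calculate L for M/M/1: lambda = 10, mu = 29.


rho = 10/29; L = rho/(1-rho) = 0.53

0.53


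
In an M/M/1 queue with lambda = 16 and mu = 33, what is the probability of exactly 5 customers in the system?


rho = 16/33; P(n) = (1-rho)*rho^n = (1-16/33)*(16/33)^5 = 0.0138

0.0138


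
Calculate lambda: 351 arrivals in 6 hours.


lambda = total arrivals / time = 351 / 6 = 58.5 per hour

58.5 per hour


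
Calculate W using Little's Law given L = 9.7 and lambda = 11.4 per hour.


W = L / lambda = 9.7 / 11.4 = 0.8509 hours

0.8509 hours


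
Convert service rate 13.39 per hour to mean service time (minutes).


Mean service time = 60/mu = 60/13.39 = 4.48 minutes

4.48 minutes


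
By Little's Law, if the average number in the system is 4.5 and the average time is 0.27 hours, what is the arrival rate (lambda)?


lambda = L / W = 4.5 / 0.27 = 16.67 per hour

16.67 per hour


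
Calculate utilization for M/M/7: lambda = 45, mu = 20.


rho = lambda/(c*mu) = 45/(7*20) = 0.3214

0.3214


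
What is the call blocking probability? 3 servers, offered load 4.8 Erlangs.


B(N,A) = (A^N/N!) / sum(A^k/k!, k=0..N) with N=3, A=4.8 = 0.5156

0.5156


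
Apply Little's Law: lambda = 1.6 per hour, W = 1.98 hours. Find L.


L = lambda * W = 1.6 * 1.98 = 3.17

3.17


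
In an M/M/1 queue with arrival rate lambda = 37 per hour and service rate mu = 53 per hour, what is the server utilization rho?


rho = lambda/mu = 37/53 = 0.6981

0.6981


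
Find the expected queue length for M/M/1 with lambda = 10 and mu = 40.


rho = 10/40; Lq = rho^2/(1-rho) = 0.08

0.08


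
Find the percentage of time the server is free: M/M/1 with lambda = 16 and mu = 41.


Idle fraction = (1 - rho) * 100 = (1 - 16/41) * 100 = 61.0%

61.0%


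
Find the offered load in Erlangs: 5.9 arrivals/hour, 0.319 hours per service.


Offered load a = lambda * E[S] = 5.9 * 0.319 = 1.88 Erlangs

1.88 Erlangs


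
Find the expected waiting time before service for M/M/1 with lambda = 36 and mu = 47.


rho = 36/47; Wq = rho/(mu - lambda) = 0.0696 hours

0.0696 hours


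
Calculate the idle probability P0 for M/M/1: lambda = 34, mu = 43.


P0 = 1 - rho = 1 - 34/43 = 0.2093

0.2093


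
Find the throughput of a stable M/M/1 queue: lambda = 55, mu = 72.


For a stable queue (lambda < mu), throughput = lambda = 55 per hour

55 per hour


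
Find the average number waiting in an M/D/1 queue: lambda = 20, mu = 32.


M/D/1: Lq = rho^2 / (2*(1-rho)) where rho = 20/32; Lq = 0.52

0.52


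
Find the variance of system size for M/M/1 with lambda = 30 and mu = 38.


rho = 30/38; Var(N) = rho/(1-rho)^2 = 17.81

17.81


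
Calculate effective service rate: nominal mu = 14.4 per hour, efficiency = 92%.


Effective rate = mu * efficiency = 14.4 * 0.92 = 13.25 per hour

13.25 per hour


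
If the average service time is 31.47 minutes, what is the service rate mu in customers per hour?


mu = 60 / avg_service_time = 60 / 31.47 = 1.91 per hour

1.91 per hour


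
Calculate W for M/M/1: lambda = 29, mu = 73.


W = 1/(mu - lambda) = 1/(73 - 29) = 0.0227 hours

0.0227 hours


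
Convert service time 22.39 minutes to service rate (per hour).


mu = 60 / avg_service_time = 60 / 22.39 = 2.68 per hour

2.68 per hour


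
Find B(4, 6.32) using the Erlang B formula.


B(N,A) = (A^N/N!) / sum(A^k/k!, k=0..N) with N=4, A=6.32 = 0.4894

0.4894


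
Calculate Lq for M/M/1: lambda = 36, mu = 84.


rho = 36/84; Lq = rho^2/(1-rho) = 0.32

0.32


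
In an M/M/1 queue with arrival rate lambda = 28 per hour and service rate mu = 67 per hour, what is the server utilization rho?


rho = lambda/mu = 28/67 = 0.4179

0.4179


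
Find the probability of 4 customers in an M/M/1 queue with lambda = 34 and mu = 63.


rho = 34/63; P(n) = (1-rho)*rho^n = (1-34/63)*(34/63)^4 = 0.039

0.039


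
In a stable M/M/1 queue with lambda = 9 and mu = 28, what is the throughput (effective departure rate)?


For a stable queue (lambda < mu), throughput = lambda = 9 per hour

9 per hour


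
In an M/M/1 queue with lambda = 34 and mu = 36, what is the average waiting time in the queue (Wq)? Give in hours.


rho = 34/36; Wq = rho/(mu - lambda) = 0.4722 hours

0.4722 hours


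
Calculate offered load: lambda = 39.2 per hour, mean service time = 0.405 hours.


Offered load a = lambda * E[S] = 39.2 * 0.405 = 15.88 Erlangs

15.88 Erlangs


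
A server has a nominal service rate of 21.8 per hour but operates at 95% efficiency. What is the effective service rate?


Effective rate = mu * efficiency = 21.8 * 0.95 = 20.71 per hour

20.71 per hour


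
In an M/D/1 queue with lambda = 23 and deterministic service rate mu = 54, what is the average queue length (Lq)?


M/D/1: Lq = rho^2 / (2*(1-rho)) where rho = 23/54; Lq = 0.16

0.16


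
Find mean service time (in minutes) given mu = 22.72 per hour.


Mean service time = 60/mu = 60/22.72 = 2.64 minutes

2.64 minutes


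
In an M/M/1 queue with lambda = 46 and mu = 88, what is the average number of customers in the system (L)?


rho = 46/88; L = rho/(1-rho) = 1.1

1.1


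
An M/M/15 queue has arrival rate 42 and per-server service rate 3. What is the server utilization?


rho = lambda/(c*mu) = 42/(15*3) = 0.9333

0.9333


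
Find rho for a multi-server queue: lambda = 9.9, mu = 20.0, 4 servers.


rho = lambda / (c * mu) = 9.9 / (4 * 20.0) = 0.1238

0.1238


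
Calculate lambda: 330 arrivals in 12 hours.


lambda = total arrivals / time = 330 / 12 = 27.5 per hour

27.5 per hour


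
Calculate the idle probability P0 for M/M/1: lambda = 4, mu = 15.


P0 = 1 - rho = 1 - 4/15 = 0.7333

0.7333


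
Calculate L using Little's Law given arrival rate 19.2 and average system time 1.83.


L = lambda * W = 19.2 * 1.83 = 35.14

35.14


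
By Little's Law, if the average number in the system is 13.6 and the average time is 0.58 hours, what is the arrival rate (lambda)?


lambda = L / W = 13.6 / 0.58 = 23.45 per hour

23.45 per hour


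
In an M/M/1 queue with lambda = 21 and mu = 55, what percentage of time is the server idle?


Idle fraction = (1 - rho) * 100 = (1 - 21/55) * 100 = 61.8%

61.8%


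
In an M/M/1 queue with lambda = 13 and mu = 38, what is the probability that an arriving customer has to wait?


P(wait) = rho = lambda/mu = 13/38 = 0.3421

0.3421


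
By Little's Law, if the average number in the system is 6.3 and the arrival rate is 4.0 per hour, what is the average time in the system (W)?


W = L / lambda = 6.3 / 4.0 = 1.575 hours

1.575 hours


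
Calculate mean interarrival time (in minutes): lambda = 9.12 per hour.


Mean interarrival time = 60/lambda = 60/9.12 = 6.58 minutes

6.58 minutes


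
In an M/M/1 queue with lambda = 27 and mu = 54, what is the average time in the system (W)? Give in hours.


W = 1/(mu - lambda) = 1/(54 - 27) = 0.037 hours

0.037 hours


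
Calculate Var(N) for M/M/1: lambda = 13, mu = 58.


rho = 13/58; Var(N) = rho/(1-rho)^2 = 0.37

0.37


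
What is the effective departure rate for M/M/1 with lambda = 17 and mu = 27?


For a stable queue (lambda < mu), throughput = lambda = 17 per hour

17 per hour


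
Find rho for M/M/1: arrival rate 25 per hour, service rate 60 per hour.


rho = lambda/mu = 25/60 = 0.4167

0.4167


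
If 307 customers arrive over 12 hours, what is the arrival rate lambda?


lambda = total arrivals / time = 307 / 12 = 25.58 per hour

25.58 per hour


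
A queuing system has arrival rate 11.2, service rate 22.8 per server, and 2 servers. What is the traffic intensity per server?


rho = lambda / (c * mu) = 11.2 / (2 * 22.8) = 0.2456

0.2456


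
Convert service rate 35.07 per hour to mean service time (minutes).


Mean service time = 60/mu = 60/35.07 = 1.71 minutes

1.71 minutes


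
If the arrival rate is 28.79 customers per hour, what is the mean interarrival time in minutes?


Mean interarrival time = 60/lambda = 60/28.79 = 2.08 minutes

2.08 minutes


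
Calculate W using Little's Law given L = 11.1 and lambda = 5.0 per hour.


W = L / lambda = 11.1 / 5.0 = 2.22 hours

2.22 hours


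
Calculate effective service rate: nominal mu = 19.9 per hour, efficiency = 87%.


Effective rate = mu * efficiency = 19.9 * 0.87 = 17.31 per hour

17.31 per hour


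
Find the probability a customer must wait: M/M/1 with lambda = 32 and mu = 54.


P(wait) = rho = lambda/mu = 32/54 = 0.5926

0.5926


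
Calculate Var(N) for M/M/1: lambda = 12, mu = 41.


rho = 12/41; Var(N) = rho/(1-rho)^2 = 0.59

0.59


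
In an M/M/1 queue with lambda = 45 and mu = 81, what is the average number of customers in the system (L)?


rho = 45/81; L = rho/(1-rho) = 1.25

1.25


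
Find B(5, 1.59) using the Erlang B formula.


B(N,A) = (A^N/N!) / sum(A^k/k!, k=0..N) with N=5, A=1.59 = 0.0174

0.0174


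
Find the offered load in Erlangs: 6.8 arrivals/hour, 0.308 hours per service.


Offered load a = lambda * E[S] = 6.8 * 0.308 = 2.09 Erlangs

2.09 Erlangs


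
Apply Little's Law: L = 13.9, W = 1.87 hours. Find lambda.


lambda = L / W = 13.9 / 1.87 = 7.43 per hour

7.43 per hour


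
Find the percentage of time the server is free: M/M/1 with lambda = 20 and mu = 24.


Idle fraction = (1 - rho) * 100 = (1 - 20/24) * 100 = 16.7%

16.7%


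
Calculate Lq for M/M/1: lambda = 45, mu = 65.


rho = 45/65; Lq = rho^2/(1-rho) = 1.56

1.56


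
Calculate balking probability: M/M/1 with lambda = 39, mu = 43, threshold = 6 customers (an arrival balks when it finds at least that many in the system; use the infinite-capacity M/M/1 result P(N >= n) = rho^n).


P(N >= 6) = rho^6 = (39/43)^6 = 0.5566

0.5566


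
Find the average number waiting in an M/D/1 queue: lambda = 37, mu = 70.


M/D/1: Lq = rho^2 / (2*(1-rho)) where rho = 37/70; Lq = 0.3

0.3


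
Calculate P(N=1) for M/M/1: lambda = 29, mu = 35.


rho = 29/35; P(n) = (1-rho)*rho^n = (1-29/35)*(29/35)^1 = 0.142

0.142


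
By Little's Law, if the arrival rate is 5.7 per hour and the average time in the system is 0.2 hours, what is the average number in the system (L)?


L = lambda * W = 5.7 * 0.2 = 1.14

1.14


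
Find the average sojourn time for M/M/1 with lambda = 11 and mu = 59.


W = 1/(mu - lambda) = 1/(59 - 11) = 0.0208 hours

0.0208 hours


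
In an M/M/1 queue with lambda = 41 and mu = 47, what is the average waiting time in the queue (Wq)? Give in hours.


rho = 41/47; Wq = rho/(mu - lambda) = 0.1454 hours

0.1454 hours


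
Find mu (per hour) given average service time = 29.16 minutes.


mu = 60 / avg_service_time = 60 / 29.16 = 2.06 per hour

2.06 per hour


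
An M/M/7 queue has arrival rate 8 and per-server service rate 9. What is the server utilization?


rho = lambda/(c*mu) = 8/(7*9) = 0.127

0.127
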